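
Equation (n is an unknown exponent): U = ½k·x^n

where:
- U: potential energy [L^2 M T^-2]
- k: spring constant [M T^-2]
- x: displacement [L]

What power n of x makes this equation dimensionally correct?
n = 2

U has dimensions [L^2 M T^-2]; x has dimensions [L].
The rest of the RHS has dimensions [M T^-2], so x^n must supply [L^2].
With n = 2: ½k·x^2 has dimensions [L^2 M T^-2], matching the LHS ✓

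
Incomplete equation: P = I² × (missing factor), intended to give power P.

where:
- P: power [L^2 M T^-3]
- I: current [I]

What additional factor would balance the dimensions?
R (resistance), dimensions [I^-2 L^2 M T^-3]

P has dimensions [L^2 M T^-3] and I² has dimensions [I^2].
The missing factor must have dimensions [L^2 M T^-3] / [I^2] = [I^-2 L^2 M T^-3], i.e. resistance (R).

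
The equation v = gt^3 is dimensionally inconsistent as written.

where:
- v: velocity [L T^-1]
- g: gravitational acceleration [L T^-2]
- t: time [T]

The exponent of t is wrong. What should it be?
The exponent of t should be 1: v = gt

The LHS v has dimensions [L T^-1]; t has dimensions [T].
As written, the RHS gt^3 (exponent 3 on t) has dimensions [L T], which does not match.
With exponent 1, the RHS gt has dimensions [L T^-1], matching the LHS.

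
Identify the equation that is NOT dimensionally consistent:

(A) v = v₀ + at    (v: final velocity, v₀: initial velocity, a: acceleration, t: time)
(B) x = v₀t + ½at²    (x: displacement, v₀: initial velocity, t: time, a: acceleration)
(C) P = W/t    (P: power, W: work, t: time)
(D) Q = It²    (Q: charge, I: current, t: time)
(D) Q = It²

The equation (D) Q = It² is dimensionally incorrect.

LHS (Q): [I T]
RHS (It²): [I T^2] ✗

The dimensions do not match. The other three equations balance.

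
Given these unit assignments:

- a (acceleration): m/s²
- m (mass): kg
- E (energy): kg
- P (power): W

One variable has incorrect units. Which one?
E

The variable E (energy) should have units J, not kg.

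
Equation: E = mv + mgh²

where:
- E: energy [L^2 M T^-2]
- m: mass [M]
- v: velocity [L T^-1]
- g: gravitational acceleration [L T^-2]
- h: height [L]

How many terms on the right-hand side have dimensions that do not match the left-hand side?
2

LHS E: [L^2 M T^-2]
- mv: [L M T^-1] ✗
- mgh²: [L^3 M T^-2] ✗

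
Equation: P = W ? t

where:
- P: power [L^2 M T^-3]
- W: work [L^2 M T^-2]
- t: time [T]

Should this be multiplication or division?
division (÷): P = W ÷ t

P [L^2 M T^-3]; W [L^2 M T^-2]; t [T].
W × t → [L^2 M T^-1] ✗
W ÷ t → [L^2 M T^-3] ✓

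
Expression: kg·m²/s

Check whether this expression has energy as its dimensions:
No

The expression kg·m²/s has dimensions [L^2 M T^-1], but energy has dimensions [L^2 M T^-2].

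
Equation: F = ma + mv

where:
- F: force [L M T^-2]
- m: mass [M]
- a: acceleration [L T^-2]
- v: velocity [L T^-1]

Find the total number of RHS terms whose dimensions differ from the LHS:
1

LHS F: [L M T^-2]
- ma: [L M T^-2] ✓
- mv: [L M T^-1] ✗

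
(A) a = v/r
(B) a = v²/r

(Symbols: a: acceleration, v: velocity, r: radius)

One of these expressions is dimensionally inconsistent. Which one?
(A)

(A) a = v/r: LHS [L T^-2], RHS [T^-1] ✗
(B) a = v²/r: LHS [L T^-2], RHS [L T^-2] ✓

Expression (A) a = v/r is dimensionally incorrect.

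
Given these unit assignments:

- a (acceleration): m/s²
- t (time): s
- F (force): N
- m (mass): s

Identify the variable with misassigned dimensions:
m

The variable m (mass) should have units kg, not s.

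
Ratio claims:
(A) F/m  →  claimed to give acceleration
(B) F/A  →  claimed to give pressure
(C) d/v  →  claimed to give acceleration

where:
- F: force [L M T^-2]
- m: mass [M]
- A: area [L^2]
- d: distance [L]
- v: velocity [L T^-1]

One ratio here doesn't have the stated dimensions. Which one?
(C) d/v does not give acceleration

(A) F/m: [L T^-2] = acceleration [L T^-2] ✓
(B) F/A: [L^-1 M T^-2] = pressure [L^-1 M T^-2] ✓
(C) d/v: [T] ≠ acceleration [L T^-2] ✗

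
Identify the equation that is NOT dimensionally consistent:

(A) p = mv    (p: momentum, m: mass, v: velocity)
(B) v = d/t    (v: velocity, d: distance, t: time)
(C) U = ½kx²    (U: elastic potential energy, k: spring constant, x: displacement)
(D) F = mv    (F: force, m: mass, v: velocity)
(D) F = mv

The equation (D) F = mv is dimensionally incorrect.

LHS (F): [L M T^-2]
RHS (mv): [L M T^-1] ✗

The dimensions do not match. The other three equations balance.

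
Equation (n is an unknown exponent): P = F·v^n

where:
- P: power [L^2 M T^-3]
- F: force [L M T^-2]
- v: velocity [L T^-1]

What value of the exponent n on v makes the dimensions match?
n = 1

P has dimensions [L^2 M T^-3]; v has dimensions [L T^-1].
The rest of the RHS has dimensions [L M T^-2], so v^n must supply [L T^-1].
With n = 1: F·v^1 has dimensions [L^2 M T^-3], matching the LHS ✓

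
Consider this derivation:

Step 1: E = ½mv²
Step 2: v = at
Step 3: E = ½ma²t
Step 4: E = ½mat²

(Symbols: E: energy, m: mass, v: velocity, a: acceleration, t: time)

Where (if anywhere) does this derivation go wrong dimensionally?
Step 3

Step 1: E = ½mv² → LHS [L^2 M T^-2], RHS [L^2 M T^-2] ✓
Step 2: v = at → LHS [L T^-1], RHS [L T^-1] ✓
Step 3: E = ½ma²t → LHS [L^2 M T^-2], RHS [L^2 M T^-3] ✗

The first dimensional inconsistency appears in step 3: E = ½ma²t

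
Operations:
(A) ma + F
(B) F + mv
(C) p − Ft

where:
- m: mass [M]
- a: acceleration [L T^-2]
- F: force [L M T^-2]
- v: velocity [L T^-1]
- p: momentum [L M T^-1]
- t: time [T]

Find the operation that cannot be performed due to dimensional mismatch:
(B) F + mv

(A) ma + F: ma [L M T^-2] and F [L M T^-2] — same dimensions ✓
(B) F + mv: F [L M T^-2] and mv [L M T^-1] — different dimensions cannot be added/subtracted ✗
(C) p − Ft: p [L M T^-1] and Ft [L M T^-1] — same dimensions ✓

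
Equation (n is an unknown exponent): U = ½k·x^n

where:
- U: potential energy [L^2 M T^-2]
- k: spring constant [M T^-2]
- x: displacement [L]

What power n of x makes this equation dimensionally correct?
n = 2

U has dimensions [L^2 M T^-2]; x has dimensions [L].
The rest of the RHS has dimensions [M T^-2], so x^n must supply [L^2].
With n = 2: ½k·x^2 has dimensions [L^2 M T^-2], matching the LHS ✓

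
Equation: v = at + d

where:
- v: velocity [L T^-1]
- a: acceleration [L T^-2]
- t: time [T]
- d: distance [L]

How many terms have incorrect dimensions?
1

LHS v: [L T^-1]
- at: [L T^-1] ✓
- d: [L] ✗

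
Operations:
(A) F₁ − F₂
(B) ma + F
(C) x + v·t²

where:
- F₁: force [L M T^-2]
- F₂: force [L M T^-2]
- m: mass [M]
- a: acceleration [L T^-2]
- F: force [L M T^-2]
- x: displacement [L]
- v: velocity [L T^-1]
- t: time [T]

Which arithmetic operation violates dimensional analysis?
(C) x + v·t²

(A) F₁ − F₂: F₁ [L M T^-2] and F₂ [L M T^-2] — same dimensions ✓
(B) ma + F: ma [L M T^-2] and F [L M T^-2] — same dimensions ✓
(C) x + v·t²: x [L] and v·t² [L T] — different dimensions cannot be added/subtracted ✗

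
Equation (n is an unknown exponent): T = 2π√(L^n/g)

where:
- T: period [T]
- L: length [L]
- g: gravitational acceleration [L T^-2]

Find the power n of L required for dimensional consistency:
n = 1

T has dimensions [T]; L has dimensions [L].
With n = 1: 2π√(L^1/g) has dimensions [T], matching the LHS ✓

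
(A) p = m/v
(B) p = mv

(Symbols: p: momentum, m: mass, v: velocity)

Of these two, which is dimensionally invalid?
(A)

(A) p = m/v: LHS [L M T^-1], RHS [L^-1 M T] ✗
(B) p = mv: LHS [L M T^-1], RHS [L M T^-1] ✓

Expression (A) p = m/v is dimensionally incorrect.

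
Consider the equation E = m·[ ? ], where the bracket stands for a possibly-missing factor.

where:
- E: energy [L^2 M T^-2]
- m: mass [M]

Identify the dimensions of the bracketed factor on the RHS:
[L^2 T^-2] — velocity squared (e.g. v²)

E has dimensions [L^2 M T^-2]; m has dimensions [M].
The bracketed factor must supply [L^2 M T^-2] / [M] = [L^2 T^-2].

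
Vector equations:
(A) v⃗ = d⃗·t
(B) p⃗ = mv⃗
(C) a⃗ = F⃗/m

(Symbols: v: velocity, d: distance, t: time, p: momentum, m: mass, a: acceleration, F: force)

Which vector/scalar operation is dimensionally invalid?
(A) v⃗ = d⃗·t

(A) v⃗ = d⃗·t: LHS [L T^-1], RHS [L T] ✗ — velocity is displacement per time; should be d⃗/t
(B) p⃗ = mv⃗: LHS [L M T^-1], RHS [L M T^-1] ✓ — mass (scalar) times velocity (vector)
(C) a⃗ = F⃗/m: LHS [L T^-2], RHS [L T^-2] ✓ — force (vector) divided by mass (scalar)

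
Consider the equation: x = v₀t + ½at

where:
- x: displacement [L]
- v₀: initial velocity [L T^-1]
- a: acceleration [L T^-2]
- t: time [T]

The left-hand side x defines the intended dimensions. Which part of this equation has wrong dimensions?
The term ½at

Checking each RHS term against the LHS:
- v₀t: [L] — matches x [L] ✓
- ½at: [L T^-1] — does NOT match x [L] ✗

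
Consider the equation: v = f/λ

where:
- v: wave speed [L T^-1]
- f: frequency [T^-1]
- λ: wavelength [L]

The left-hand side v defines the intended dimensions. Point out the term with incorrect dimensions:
The right-hand side term f/λ

v has dimensions [L T^-1], but f/λ has dimensions [L^-1 T^-1], so the term f/λ is dimensionally wrong for v.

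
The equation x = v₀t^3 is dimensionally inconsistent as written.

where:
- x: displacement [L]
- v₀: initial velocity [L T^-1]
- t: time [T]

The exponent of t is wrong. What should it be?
The exponent of t should be 1: x = v₀t

The LHS x has dimensions [L]; t has dimensions [T].
As written, the RHS v₀t^3 (exponent 3 on t) has dimensions [L T^2], which does not match.
With exponent 1, the RHS v₀t has dimensions [L], matching the LHS.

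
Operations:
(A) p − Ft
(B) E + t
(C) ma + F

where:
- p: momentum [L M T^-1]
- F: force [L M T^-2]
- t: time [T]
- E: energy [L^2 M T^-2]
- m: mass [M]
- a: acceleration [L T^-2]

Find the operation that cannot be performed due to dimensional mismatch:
(B) E + t

(A) p − Ft: p [L M T^-1] and Ft [L M T^-1] — same dimensions ✓
(B) E + t: E [L^2 M T^-2] and t [T] — different dimensions cannot be added/subtracted ✗
(C) ma + F: ma [L M T^-2] and F [L M T^-2] — same dimensions ✓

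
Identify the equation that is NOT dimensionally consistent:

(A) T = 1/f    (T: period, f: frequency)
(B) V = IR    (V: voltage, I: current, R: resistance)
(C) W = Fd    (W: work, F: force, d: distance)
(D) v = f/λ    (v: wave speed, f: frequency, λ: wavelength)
(D) v = f/λ

The equation (D) v = f/λ is dimensionally incorrect.

LHS (v): [L T^-1]
RHS (f/λ): [L^-1 T^-1] ✗

The dimensions do not match. The other three equations balance.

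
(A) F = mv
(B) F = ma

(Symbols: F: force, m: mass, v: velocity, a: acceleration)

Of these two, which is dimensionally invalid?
(A)

(A) F = mv: LHS [L M T^-2], RHS [L M T^-1] ✗
(B) F = ma: LHS [L M T^-2], RHS [L M T^-2] ✓

Expression (A) F = mv is dimensionally incorrect.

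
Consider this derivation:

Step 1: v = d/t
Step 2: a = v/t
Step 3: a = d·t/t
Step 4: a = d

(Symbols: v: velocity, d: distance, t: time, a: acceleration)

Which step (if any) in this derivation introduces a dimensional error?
Step 3

Step 1: v = d/t → LHS [L T^-1], RHS [L T^-1] ✓
Step 2: a = v/t → LHS [L T^-2], RHS [L T^-2] ✓
Step 3: a = d·t/t → LHS [L T^-2], RHS [L] ✗

The first dimensional inconsistency appears in step 3: a = d·t/t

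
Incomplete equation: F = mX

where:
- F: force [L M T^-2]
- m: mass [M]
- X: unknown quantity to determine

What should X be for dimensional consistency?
X = a (acceleration), dimensions [L T^-2]

F has dimensions [L M T^-2]; the rest of the RHS (m) has dimensions [M].
So X must have dimensions [L T^-2] — X = a (acceleration).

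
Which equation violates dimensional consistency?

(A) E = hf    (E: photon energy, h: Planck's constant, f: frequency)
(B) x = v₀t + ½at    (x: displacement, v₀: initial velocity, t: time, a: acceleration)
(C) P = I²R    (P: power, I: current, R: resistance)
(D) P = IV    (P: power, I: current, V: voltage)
(B) x = v₀t + ½at

The equation (B) x = v₀t + ½at is dimensionally incorrect.

LHS (x): [L]
RHS terms:
  - v₀t: [L] ✓
  - ½at: [L T^-1] ✗ (does not match LHS)

The dimensions do not match. The other three equations balance.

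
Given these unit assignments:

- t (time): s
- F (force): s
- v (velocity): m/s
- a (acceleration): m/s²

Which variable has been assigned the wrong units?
F

The variable F (force) should have units N, not s.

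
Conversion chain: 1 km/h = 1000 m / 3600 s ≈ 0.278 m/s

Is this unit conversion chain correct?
The chain is correct (no errors).

Correct: 1 km = 1000 m, 1 h = 3600 s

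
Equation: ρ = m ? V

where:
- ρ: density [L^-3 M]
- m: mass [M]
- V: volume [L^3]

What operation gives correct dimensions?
division (÷): ρ = m ÷ V

ρ [L^-3 M]; m [M]; V [L^3].
m × V → [L^3 M] ✗
m ÷ V → [L^-3 M] ✓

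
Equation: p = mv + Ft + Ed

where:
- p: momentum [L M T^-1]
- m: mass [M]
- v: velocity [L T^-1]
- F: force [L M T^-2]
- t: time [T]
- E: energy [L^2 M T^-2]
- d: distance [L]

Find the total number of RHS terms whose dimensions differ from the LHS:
1

LHS p: [L M T^-1]
- mv: [L M T^-1] ✓
- Ft: [L M T^-1] ✓
- Ed: [L^3 M T^-2] ✗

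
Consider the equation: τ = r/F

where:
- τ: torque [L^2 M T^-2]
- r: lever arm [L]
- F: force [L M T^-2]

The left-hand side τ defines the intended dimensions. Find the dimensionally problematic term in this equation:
The right-hand side term r/F

τ has dimensions [L^2 M T^-2], but r/F has dimensions [M^-1 T^2], so the term r/F is dimensionally wrong for τ.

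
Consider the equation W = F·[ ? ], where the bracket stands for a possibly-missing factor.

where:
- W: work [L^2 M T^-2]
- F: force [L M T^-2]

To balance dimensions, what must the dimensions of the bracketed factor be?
[L] — length (e.g. a distance d)

W has dimensions [L^2 M T^-2]; F has dimensions [L M T^-2].
The bracketed factor must supply [L^2 M T^-2] / [L M T^-2] = [L].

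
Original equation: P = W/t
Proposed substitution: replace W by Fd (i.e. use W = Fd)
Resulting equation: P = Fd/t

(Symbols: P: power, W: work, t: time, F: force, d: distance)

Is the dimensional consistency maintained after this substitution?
Yes

[W] = [L^2 M T^-2] and [Fd] = [L^2 M T^-2]. These match, so the substitution replaces a quantity by one of the same dimensions and the result P = Fd/t has LHS [L^2 M T^-3] vs RHS [L^2 M T^-3] — still consistent.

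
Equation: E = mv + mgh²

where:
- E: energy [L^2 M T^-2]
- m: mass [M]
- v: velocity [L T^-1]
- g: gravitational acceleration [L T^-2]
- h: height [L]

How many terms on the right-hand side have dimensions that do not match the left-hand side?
2

LHS E: [L^2 M T^-2]
- mv: [L M T^-1] ✗
- mgh²: [L^3 M T^-2] ✗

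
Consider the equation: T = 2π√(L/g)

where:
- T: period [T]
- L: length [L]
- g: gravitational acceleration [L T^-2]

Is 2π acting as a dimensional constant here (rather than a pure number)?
No

T has dimensions [T] and √(L/g) already has dimensions [T], so the equation balances without 2π contributing any dimensions. 2π is a pure (dimensionless) number; changing or removing it would not affect dimensional consistency.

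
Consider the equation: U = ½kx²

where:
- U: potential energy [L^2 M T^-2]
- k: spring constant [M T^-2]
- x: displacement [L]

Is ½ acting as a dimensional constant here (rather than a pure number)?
No

U has dimensions [L^2 M T^-2] and kx² already has dimensions [L^2 M T^-2], so the equation balances without ½ contributing any dimensions. ½ is a pure (dimensionless) number; changing or removing it would not affect dimensional consistency.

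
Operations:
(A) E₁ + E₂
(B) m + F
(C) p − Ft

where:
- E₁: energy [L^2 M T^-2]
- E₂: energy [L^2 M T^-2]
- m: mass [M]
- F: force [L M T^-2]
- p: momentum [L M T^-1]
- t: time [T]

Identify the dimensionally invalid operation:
(B) m + F

(A) E₁ + E₂: E₁ [L^2 M T^-2] and E₂ [L^2 M T^-2] — same dimensions ✓
(B) m + F: m [M] and F [L M T^-2] — different dimensions cannot be added/subtracted ✗
(C) p − Ft: p [L M T^-1] and Ft [L M T^-1] — same dimensions ✓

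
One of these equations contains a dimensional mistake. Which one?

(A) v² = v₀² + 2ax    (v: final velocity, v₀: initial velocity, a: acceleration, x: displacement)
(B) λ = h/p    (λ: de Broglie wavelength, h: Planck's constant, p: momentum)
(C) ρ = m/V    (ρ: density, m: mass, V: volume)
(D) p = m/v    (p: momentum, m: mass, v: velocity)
(D) p = m/v

The equation (D) p = m/v is dimensionally incorrect.

LHS (p): [L M T^-1]
RHS (m/v): [L^-1 M T] ✗

The dimensions do not match. The other three equations balance.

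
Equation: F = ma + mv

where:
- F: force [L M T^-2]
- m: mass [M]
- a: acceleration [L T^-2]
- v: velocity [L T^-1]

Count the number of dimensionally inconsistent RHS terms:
1

LHS F: [L M T^-2]
- ma: [L M T^-2] ✓
- mv: [L M T^-1] ✗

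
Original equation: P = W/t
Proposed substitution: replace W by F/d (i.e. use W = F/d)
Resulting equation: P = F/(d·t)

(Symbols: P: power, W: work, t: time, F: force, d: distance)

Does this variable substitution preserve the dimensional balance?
No

[W] = [L^2 M T^-2] and [F/d] = [M T^-2]. These differ, so the substitution replaces a quantity by one of different dimensions and the result P = F/(d·t) has LHS [L^2 M T^-3] vs RHS [M T^-3] — inconsistent.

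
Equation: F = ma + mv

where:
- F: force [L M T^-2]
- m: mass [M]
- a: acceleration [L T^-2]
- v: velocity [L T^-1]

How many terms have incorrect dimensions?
1

LHS F: [L M T^-2]
- ma: [L M T^-2] ✓
- mv: [L M T^-1] ✗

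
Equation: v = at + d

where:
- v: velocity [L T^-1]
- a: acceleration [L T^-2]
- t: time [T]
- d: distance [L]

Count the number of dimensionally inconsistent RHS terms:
1

LHS v: [L T^-1]
- at: [L T^-1] ✓
- d: [L] ✗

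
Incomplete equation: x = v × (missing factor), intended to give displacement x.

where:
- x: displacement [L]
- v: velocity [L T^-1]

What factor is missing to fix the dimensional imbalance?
t (time), dimensions [T]

x has dimensions [L] and v has dimensions [L T^-1].
The missing factor must have dimensions [L] / [L T^-1] = [T], i.e. time (t).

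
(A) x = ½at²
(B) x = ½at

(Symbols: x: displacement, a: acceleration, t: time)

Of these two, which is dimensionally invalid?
(B)

(A) x = ½at²: LHS [L], RHS [L] ✓
(B) x = ½at: LHS [L], RHS [L T^-1] ✗

Expression (B) x = ½at is dimensionally incorrect.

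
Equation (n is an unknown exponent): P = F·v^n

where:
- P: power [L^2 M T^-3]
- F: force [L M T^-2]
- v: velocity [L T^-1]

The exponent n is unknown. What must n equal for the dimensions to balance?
n = 1

P has dimensions [L^2 M T^-3]; v has dimensions [L T^-1].
The rest of the RHS has dimensions [L M T^-2], so v^n must supply [L T^-1].
With n = 1: F·v^1 has dimensions [L^2 M T^-3], matching the LHS ✓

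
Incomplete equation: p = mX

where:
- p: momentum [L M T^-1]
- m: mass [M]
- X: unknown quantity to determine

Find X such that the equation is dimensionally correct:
X = v (velocity), dimensions [L T^-1]

p has dimensions [L M T^-1]; the rest of the RHS (m) has dimensions [M].
So X must have dimensions [L T^-1] — X = v (velocity).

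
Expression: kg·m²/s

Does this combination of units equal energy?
No

The expression kg·m²/s has dimensions [L^2 M T^-1], but energy has dimensions [L^2 M T^-2].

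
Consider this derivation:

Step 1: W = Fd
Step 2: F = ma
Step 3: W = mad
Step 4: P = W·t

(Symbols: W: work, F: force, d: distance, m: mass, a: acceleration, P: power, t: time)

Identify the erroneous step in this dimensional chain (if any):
Step 4

Step 1: W = Fd → LHS [L^2 M T^-2], RHS [L^2 M T^-2] ✓
Step 2: F = ma → LHS [L M T^-2], RHS [L M T^-2] ✓
Step 3: W = mad → LHS [L^2 M T^-2], RHS [L^2 M T^-2] ✓
Step 4: P = W·t → LHS [L^2 M T^-3], RHS [L^2 M T^-1] ✗

The first dimensional inconsistency appears in step 4: P = W·t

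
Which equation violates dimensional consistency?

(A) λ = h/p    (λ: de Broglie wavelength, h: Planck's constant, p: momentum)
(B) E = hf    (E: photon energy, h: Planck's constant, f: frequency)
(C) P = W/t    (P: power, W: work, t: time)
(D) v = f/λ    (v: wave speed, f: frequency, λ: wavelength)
(D) v = f/λ

The equation (D) v = f/λ is dimensionally incorrect.

LHS (v): [L T^-1]
RHS (f/λ): [L^-1 T^-1] ✗

The dimensions do not match. The other three equations balance.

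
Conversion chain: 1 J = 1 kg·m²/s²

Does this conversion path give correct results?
The chain is correct (no errors).

Correct: Joule is defined as kg·m²/s²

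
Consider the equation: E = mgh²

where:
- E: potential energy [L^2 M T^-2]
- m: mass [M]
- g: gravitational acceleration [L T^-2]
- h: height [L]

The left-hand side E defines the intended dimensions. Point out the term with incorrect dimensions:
The right-hand side term mgh²

E has dimensions [L^2 M T^-2], but mgh² has dimensions [L^3 M T^-2], so the term mgh² is dimensionally wrong for E.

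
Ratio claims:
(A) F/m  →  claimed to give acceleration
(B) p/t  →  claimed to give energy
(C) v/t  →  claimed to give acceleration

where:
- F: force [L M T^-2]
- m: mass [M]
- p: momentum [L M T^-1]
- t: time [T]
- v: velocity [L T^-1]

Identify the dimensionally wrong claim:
(B) p/t does not give energy

(A) F/m: [L T^-2] = acceleration [L T^-2] ✓
(B) p/t: [L M T^-2] ≠ energy [L^2 M T^-2] ✗
(C) v/t: [L T^-2] = acceleration [L T^-2] ✓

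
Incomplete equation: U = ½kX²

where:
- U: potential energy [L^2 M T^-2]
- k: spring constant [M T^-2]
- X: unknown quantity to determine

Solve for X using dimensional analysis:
X = x (displacement), dimensions [L]

U has dimensions [L^2 M T^-2]; the rest of the RHS (½k) has dimensions [M T^-2].
So X² must have dimensions [L^2], i.e. X has dimensions [L] — X = x (displacement).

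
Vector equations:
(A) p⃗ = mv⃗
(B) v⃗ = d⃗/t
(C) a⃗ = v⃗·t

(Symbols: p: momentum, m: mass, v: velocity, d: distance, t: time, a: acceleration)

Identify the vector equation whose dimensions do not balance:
(C) a⃗ = v⃗·t

(A) p⃗ = mv⃗: LHS [L M T^-1], RHS [L M T^-1] ✓ — mass (scalar) times velocity (vector)
(B) v⃗ = d⃗/t: LHS [L T^-1], RHS [L T^-1] ✓ — displacement (vector) divided by time (scalar)
(C) a⃗ = v⃗·t: LHS [L T^-2], RHS [L] ✗ — acceleration is velocity per time; should be v⃗/t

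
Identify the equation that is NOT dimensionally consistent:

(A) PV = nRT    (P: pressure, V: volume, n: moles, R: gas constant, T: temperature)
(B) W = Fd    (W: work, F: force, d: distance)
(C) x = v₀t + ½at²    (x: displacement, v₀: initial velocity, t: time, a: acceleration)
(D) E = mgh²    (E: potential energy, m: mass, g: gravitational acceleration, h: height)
(D) E = mgh²

The equation (D) E = mgh² is dimensionally incorrect.

LHS (E): [L^2 M T^-2]
RHS (mgh²): [L^3 M T^-2] ✗

The dimensions do not match. The other three equations balance.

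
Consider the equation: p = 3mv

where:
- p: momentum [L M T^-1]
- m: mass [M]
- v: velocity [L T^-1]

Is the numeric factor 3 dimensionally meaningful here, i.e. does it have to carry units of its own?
No

p has dimensions [L M T^-1] and mv already has dimensions [L M T^-1], so the equation balances without 3 contributing any dimensions. 3 is a pure (dimensionless) number; changing or removing it would not affect dimensional consistency.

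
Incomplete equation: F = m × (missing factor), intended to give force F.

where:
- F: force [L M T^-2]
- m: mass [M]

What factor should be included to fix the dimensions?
a (acceleration), dimensions [L T^-2]

F has dimensions [L M T^-2] and m has dimensions [M].
The missing factor must have dimensions [L M T^-2] / [M] = [L T^-2], i.e. acceleration (a).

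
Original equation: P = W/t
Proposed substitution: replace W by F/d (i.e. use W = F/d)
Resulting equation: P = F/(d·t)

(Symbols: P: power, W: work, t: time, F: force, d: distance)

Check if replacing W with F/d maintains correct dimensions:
No

[W] = [L^2 M T^-2] and [F/d] = [M T^-2]. These differ, so the substitution replaces a quantity by one of different dimensions and the result P = F/(d·t) has LHS [L^2 M T^-3] vs RHS [M T^-3] — inconsistent.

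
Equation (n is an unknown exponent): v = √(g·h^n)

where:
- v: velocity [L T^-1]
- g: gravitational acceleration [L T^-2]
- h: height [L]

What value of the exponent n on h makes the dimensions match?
n = 1

v has dimensions [L T^-1]; h has dimensions [L].
With n = 1: √(g·h^1) has dimensions [L T^-1], matching the LHS ✓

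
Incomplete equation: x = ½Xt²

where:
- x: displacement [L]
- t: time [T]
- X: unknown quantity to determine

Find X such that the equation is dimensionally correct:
X = a (acceleration), dimensions [L T^-2]

x has dimensions [L]; the rest of the RHS (½ t²) has dimensions [T^2].
So X must have dimensions [L T^-2] — X = a (acceleration).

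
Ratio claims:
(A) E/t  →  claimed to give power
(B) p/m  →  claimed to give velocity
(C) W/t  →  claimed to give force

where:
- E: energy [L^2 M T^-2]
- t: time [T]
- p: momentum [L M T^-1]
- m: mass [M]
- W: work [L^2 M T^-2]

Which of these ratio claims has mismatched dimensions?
(C) W/t does not give force

(A) E/t: [L^2 M T^-3] = power [L^2 M T^-3] ✓
(B) p/m: [L T^-1] = velocity [L T^-1] ✓
(C) W/t: [L^2 M T^-3] ≠ force [L M T^-2] ✗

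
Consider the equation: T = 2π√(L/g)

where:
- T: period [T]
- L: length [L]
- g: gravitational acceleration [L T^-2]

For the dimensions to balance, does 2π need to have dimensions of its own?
No

T has dimensions [T] and √(L/g) already has dimensions [T], so the equation balances without 2π contributing any dimensions. 2π is a pure (dimensionless) number; changing or removing it would not affect dimensional consistency.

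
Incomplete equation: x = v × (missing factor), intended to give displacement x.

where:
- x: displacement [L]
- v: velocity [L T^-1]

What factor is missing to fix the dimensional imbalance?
t (time), dimensions [T]

x has dimensions [L] and v has dimensions [L T^-1].
The missing factor must have dimensions [L] / [L T^-1] = [T], i.e. time (t).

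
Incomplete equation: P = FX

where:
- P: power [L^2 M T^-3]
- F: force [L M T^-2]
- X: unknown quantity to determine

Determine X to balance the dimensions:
X = v (velocity), dimensions [L T^-1]

P has dimensions [L^2 M T^-3]; the rest of the RHS (F) has dimensions [L M T^-2].
So X must have dimensions [L T^-1] — X = v (velocity).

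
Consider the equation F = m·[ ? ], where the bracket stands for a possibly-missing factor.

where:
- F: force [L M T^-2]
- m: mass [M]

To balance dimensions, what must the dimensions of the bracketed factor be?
[L T^-2] — acceleration (e.g. a)

F has dimensions [L M T^-2]; m has dimensions [M].
The bracketed factor must supply [L M T^-2] / [M] = [L T^-2].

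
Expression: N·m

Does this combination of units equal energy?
Yes

The expression N·m has dimensions [L^2 M T^-2], which is exactly energy [L^2 M T^-2].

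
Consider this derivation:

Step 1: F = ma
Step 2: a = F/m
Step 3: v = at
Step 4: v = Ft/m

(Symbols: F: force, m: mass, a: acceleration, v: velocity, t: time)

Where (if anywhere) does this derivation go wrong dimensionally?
No step introduces an error — all steps are dimensionally consistent.

Step 1: F = ma → LHS [L M T^-2], RHS [L M T^-2] ✓
Step 2: a = F/m → LHS [L T^-2], RHS [L T^-2] ✓
Step 3: v = at → LHS [L T^-1], RHS [L T^-1] ✓
Step 4: v = Ft/m → LHS [L T^-1], RHS [L T^-1] ✓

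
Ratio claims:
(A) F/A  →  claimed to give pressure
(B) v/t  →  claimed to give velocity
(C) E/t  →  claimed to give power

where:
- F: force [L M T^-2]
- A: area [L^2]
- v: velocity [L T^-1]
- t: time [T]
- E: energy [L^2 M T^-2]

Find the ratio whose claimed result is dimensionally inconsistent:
(B) v/t does not give velocity

(A) F/A: [L^-1 M T^-2] = pressure [L^-1 M T^-2] ✓
(B) v/t: [L T^-2] ≠ velocity [L T^-1] ✗
(C) E/t: [L^2 M T^-3] = power [L^2 M T^-3] ✓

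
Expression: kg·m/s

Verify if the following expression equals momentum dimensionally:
Yes

The expression kg·m/s has dimensions [L M T^-1], which is exactly momentum [L M T^-1].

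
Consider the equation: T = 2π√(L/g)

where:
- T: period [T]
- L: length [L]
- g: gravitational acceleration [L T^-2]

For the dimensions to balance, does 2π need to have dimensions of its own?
No

T has dimensions [T] and √(L/g) already has dimensions [T], so the equation balances without 2π contributing any dimensions. 2π is a pure (dimensionless) number; changing or removing it would not affect dimensional consistency.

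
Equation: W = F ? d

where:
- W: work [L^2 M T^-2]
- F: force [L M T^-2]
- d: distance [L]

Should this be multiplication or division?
multiplication (×): W = F × d

W [L^2 M T^-2]; F [L M T^-2]; d [L].
F × d → [L^2 M T^-2] ✓
F ÷ d → [M T^-2] ✗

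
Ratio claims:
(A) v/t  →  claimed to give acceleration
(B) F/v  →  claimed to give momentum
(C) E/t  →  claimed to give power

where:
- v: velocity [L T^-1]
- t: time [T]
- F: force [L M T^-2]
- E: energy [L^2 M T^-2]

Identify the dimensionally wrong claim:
(B) F/v does not give momentum

(A) v/t: [L T^-2] = acceleration [L T^-2] ✓
(B) F/v: [M T^-1] ≠ momentum [L M T^-1] ✗
(C) E/t: [L^2 M T^-3] = power [L^2 M T^-3] ✓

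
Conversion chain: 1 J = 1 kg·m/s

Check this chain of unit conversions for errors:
The chain is incorrect (it contains an error).

Incorrect: Joule is kg·m²/s², not kg·m/s (that is momentum)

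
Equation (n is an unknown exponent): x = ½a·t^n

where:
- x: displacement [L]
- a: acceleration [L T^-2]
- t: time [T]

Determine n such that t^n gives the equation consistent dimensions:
n = 2

x has dimensions [L]; t has dimensions [T].
The rest of the RHS has dimensions [L T^-2], so t^n must supply [T^2].
With n = 2: ½a·t^2 has dimensions [L], matching the LHS ✓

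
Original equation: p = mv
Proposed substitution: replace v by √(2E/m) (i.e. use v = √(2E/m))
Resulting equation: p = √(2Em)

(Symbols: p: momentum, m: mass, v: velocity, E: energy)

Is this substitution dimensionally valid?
Yes

[v] = [L T^-1] and [√(2E/m)] = [L T^-1]. These match, so the substitution replaces a quantity by one of the same dimensions and the result p = √(2Em) has LHS [L M T^-1] vs RHS [L M T^-1] — still consistent.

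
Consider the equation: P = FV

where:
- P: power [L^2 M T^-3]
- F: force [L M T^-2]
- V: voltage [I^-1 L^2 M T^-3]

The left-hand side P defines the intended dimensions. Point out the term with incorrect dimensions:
The right-hand side term FV

P has dimensions [L^2 M T^-3], but FV has dimensions [I^-1 L^3 M^2 T^-5], so the term FV is dimensionally wrong for P.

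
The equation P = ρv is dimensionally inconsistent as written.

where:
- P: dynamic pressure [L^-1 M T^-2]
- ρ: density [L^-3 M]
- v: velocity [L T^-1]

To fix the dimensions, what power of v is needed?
The exponent of v should be 2: P = ρv^2

The LHS P has dimensions [L^-1 M T^-2]; v has dimensions [L T^-1].
As written, the RHS ρv (exponent 1 on v) has dimensions [L^-2 M T^-1], which does not match.
With exponent 2, the RHS ρv^2 has dimensions [L^-1 M T^-2], matching the LHS.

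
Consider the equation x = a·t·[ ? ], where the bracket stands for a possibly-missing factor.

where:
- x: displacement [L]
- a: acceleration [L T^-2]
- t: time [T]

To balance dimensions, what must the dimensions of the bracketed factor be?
[T] — time (e.g. t)

x has dimensions [L]; a·t has dimensions [L T^-1].
The bracketed factor must supply [L] / [L T^-1] = [T].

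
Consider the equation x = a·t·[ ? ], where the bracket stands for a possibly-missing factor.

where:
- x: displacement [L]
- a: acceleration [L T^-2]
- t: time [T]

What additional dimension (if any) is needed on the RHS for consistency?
[T] — time (e.g. t)

x has dimensions [L]; a·t has dimensions [L T^-1].
The bracketed factor must supply [L] / [L T^-1] = [T].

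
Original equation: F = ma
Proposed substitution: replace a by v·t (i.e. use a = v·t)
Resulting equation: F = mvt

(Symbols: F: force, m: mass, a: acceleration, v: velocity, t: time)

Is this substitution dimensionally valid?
No

[a] = [L T^-2] and [v·t] = [L]. These differ, so the substitution replaces a quantity by one of different dimensions and the result F = mvt has LHS [L M T^-2] vs RHS [L M] — inconsistent.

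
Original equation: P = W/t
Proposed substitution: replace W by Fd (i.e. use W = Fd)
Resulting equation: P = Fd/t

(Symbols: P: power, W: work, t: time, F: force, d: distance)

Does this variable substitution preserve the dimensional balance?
Yes

[W] = [L^2 M T^-2] and [Fd] = [L^2 M T^-2]. These match, so the substitution replaces a quantity by one of the same dimensions and the result P = Fd/t has LHS [L^2 M T^-3] vs RHS [L^2 M T^-3] — still consistent.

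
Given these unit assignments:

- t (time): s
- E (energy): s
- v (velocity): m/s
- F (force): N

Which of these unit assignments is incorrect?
E

The variable E (energy) should have units J, not s.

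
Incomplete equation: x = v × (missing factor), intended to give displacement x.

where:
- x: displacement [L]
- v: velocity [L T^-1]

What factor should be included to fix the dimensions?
t (time), dimensions [T]

x has dimensions [L] and v has dimensions [L T^-1].
The missing factor must have dimensions [L] / [L T^-1] = [T], i.e. time (t).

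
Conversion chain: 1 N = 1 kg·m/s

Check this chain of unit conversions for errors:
The chain is incorrect (it contains an error).

Incorrect: Newton is kg·m/s², not kg·m/s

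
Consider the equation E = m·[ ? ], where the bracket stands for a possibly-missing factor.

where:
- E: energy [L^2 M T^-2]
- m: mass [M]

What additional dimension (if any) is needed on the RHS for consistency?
[L^2 T^-2] — velocity squared (e.g. v²)

E has dimensions [L^2 M T^-2]; m has dimensions [M].
The bracketed factor must supply [L^2 M T^-2] / [M] = [L^2 T^-2].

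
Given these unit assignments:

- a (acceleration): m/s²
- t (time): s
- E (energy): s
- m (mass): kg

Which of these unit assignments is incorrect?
E

The variable E (energy) should have units J, not s.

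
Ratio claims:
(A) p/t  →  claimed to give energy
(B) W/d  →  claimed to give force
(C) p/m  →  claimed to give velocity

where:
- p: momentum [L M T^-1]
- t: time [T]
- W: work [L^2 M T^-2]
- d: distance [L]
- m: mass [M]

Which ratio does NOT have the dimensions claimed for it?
(A) p/t does not give energy

(A) p/t: [L M T^-2] ≠ energy [L^2 M T^-2] ✗
(B) W/d: [L M T^-2] = force [L M T^-2] ✓
(C) p/m: [L T^-1] = velocity [L T^-1] ✓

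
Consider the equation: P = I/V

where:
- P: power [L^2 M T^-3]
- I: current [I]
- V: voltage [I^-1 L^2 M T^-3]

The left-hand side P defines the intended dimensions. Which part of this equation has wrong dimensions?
The right-hand side term I/V

P has dimensions [L^2 M T^-3], but I/V has dimensions [I^2 L^-2 M^-1 T^3], so the term I/V is dimensionally wrong for P.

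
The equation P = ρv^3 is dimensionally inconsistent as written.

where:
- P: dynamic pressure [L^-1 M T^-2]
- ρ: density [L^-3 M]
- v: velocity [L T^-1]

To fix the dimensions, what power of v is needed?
The exponent of v should be 2: P = ρv^2

The LHS P has dimensions [L^-1 M T^-2]; v has dimensions [L T^-1].
As written, the RHS ρv^3 (exponent 3 on v) has dimensions [M T^-3], which does not match.
With exponent 2, the RHS ρv^2 has dimensions [L^-1 M T^-2], matching the LHS.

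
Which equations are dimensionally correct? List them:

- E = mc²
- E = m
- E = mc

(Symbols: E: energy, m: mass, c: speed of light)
Dimensionally correct: E = mc²
Dimensionally incorrect: E = m, E = mc
Ordered (correct first, then incorrect): E = mc², E = m, E = mc

- E = mc²: LHS [L^2 M T^-2], RHS [L^2 M T^-2] → correct ✓
- E = m: LHS [L^2 M T^-2], RHS [M] → incorrect ✗
- E = mc: LHS [L^2 M T^-2], RHS [L M T^-1] → incorrect ✗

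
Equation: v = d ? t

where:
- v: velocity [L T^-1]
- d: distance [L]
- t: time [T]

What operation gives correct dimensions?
division (÷): v = d ÷ t

v [L T^-1]; d [L]; t [T].
d × t → [L T] ✗
d ÷ t → [L T^-1] ✓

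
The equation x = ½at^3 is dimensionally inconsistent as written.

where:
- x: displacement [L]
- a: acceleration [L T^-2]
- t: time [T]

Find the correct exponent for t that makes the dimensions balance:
The exponent of t should be 2: x = ½at^2

The LHS x has dimensions [L]; t has dimensions [T].
As written, the RHS ½at^3 (exponent 3 on t) has dimensions [L T], which does not match.
With exponent 2, the RHS ½at^2 has dimensions [L], matching the LHS.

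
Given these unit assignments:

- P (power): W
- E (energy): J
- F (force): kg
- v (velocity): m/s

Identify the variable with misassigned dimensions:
F

The variable F (force) should have units N, not kg.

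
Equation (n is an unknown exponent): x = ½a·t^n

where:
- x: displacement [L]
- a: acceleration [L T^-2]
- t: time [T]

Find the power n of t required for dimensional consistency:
n = 2

x has dimensions [L]; t has dimensions [T].
The rest of the RHS has dimensions [L T^-2], so t^n must supply [T^2].
With n = 2: ½a·t^2 has dimensions [L], matching the LHS ✓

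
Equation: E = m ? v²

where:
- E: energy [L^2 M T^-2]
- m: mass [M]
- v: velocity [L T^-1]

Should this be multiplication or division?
multiplication (×): E = m × v²

E [L^2 M T^-2]; m [M]; v² [L^2 T^-2].
m × v² → [L^2 M T^-2] ✓
m ÷ v² → [L^-2 M T^2] ✗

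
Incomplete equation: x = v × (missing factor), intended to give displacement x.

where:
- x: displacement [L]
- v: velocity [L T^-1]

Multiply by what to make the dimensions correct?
t (time), dimensions [T]

x has dimensions [L] and v has dimensions [L T^-1].
The missing factor must have dimensions [L] / [L T^-1] = [T], i.e. time (t).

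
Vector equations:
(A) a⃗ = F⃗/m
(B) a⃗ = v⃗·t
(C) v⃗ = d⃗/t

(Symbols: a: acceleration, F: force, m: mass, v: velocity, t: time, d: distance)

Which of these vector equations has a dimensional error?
(B) a⃗ = v⃗·t

(A) a⃗ = F⃗/m: LHS [L T^-2], RHS [L T^-2] ✓ — force (vector) divided by mass (scalar)
(B) a⃗ = v⃗·t: LHS [L T^-2], RHS [L] ✗ — acceleration is velocity per time; should be v⃗/t
(C) v⃗ = d⃗/t: LHS [L T^-1], RHS [L T^-1] ✓ — displacement (vector) divided by time (scalar)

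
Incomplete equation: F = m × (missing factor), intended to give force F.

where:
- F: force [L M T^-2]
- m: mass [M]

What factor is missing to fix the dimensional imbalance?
a (acceleration), dimensions [L T^-2]

F has dimensions [L M T^-2] and m has dimensions [M].
The missing factor must have dimensions [L M T^-2] / [M] = [L T^-2], i.e. acceleration (a).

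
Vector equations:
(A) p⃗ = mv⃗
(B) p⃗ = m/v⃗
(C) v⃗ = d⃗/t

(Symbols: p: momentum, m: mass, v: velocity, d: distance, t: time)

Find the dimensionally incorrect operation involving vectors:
(B) p⃗ = m/v⃗

(A) p⃗ = mv⃗: LHS [L M T^-1], RHS [L M T^-1] ✓ — mass (scalar) times velocity (vector)
(B) p⃗ = m/v⃗: LHS [L M T^-1], RHS [L^-1 M T] ✗ — momentum is mass times velocity; should be mv⃗ (and division by a vector is undefined)
(C) v⃗ = d⃗/t: LHS [L T^-1], RHS [L T^-1] ✓ — displacement (vector) divided by time (scalar)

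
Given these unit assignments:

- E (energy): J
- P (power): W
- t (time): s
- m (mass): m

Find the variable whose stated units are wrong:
m

The variable m (mass) should have units kg, not m.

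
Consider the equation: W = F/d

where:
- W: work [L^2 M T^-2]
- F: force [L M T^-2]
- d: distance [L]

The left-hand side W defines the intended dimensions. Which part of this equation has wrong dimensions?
The right-hand side term F/d

W has dimensions [L^2 M T^-2], but F/d has dimensions [M T^-2], so the term F/d is dimensionally wrong for W.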